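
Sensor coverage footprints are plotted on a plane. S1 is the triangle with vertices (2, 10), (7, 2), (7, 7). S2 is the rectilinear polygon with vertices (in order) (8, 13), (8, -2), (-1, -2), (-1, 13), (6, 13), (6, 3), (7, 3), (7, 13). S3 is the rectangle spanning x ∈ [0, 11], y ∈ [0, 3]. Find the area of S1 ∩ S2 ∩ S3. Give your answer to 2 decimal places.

0.31

The intersection is the polygon with vertices (7,3), (7,2), (6.375,3).
By the shoelace formula its area is 0.31.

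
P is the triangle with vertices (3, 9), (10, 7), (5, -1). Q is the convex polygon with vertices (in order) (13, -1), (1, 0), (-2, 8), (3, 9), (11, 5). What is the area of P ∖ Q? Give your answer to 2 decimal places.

4.89

|P| = 33, |P∩Q| = 28.1085.
|P ∖ Q| = |P| − |P∩Q| = 33 − 28.1085 = 4.89.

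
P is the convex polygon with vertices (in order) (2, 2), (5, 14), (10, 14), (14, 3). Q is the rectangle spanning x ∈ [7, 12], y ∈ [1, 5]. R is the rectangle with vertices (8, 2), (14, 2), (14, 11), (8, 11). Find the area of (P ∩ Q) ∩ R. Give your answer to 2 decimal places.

The region (P ∩ Q) ∩ R is the polygon with vertices (12,5), (12,2.833), (8,2.5), (8,5).
By the shoelace formula its area is 9.33.

9.33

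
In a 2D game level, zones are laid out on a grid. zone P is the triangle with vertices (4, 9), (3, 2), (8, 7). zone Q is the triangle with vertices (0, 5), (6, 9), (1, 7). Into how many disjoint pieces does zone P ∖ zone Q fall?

2

zone P ∖ zone Q splits into 2 disjoint pieces (area 0.404, area 14.0977).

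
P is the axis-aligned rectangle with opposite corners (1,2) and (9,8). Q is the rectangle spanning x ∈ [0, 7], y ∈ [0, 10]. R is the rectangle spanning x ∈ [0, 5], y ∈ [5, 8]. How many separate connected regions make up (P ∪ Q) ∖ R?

1

(P ∪ Q) ∖ R is a single connected region.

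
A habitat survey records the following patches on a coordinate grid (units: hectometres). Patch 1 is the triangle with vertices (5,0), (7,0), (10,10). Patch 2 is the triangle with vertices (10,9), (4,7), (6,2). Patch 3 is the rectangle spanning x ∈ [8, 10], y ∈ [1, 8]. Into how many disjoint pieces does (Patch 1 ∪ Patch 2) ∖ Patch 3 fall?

(Patch 1 ∪ Patch 2) ∖ Patch 3 is a single connected region.

1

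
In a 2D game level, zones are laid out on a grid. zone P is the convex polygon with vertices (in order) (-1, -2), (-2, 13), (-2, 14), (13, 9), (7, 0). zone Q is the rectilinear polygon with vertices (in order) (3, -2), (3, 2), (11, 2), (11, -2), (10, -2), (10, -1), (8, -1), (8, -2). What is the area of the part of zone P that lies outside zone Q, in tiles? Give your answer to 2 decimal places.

|zone P| = 148, |zone P∩zone Q| = 11.3333.
|zone P ∖ zone Q| = |zone P| − |zone P∩zone Q| = 148 − 11.3333 = 136.67.

136.67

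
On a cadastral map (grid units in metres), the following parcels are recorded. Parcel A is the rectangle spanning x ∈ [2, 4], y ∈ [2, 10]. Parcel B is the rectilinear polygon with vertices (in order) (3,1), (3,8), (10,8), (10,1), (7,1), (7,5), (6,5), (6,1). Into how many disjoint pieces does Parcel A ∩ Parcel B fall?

1

Parcel A ∩ Parcel B is a single connected region.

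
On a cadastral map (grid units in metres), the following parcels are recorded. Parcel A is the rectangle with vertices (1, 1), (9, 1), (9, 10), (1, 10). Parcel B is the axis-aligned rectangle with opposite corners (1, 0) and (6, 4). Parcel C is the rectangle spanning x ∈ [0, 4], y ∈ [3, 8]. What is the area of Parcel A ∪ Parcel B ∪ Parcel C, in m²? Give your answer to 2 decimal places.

82.00

By inclusion–exclusion:
Individual areas: |Parcel A| = 72, |Parcel B| = 20, |Parcel C| = 20.
|Parcel A∩Parcel B|: x∈[1,6], y∈[1,4] → 5·3 = 15.
|Parcel A∩Parcel C|: x∈[1,4], y∈[3,8] → 3·5 = 15.
|Parcel B∩Parcel C|: x∈[1,4], y∈[3,4] → 3·1 = 3.
|Parcel A∩Parcel B∩Parcel C| = 3.
|Parcel A ∪ Parcel B ∪ Parcel C| = 112 − 33 + 3 = 82.00.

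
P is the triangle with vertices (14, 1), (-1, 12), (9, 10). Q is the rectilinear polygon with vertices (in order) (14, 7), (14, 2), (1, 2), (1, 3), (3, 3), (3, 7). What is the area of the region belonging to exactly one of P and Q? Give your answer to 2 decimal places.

|P| = 40, |Q| = 57, |P∩Q| = 14.1414.
|P △ Q| = |P| + |Q| − 2·|P∩Q| = 40 + 57 − 28.2828 = 68.72.

68.72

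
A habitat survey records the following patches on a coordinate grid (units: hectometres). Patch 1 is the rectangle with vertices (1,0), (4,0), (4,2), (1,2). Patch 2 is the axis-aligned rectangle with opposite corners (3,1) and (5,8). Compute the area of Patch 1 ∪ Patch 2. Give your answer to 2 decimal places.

By inclusion–exclusion:
Individual areas: |Patch 1| = 6, |Patch 2| = 14.
|Patch 1∩Patch 2|: x∈[3,4], y∈[1,2] → 1·1 = 1.
|Patch 1 ∪ Patch 2| = 20 − 1 = 19.00.

19.00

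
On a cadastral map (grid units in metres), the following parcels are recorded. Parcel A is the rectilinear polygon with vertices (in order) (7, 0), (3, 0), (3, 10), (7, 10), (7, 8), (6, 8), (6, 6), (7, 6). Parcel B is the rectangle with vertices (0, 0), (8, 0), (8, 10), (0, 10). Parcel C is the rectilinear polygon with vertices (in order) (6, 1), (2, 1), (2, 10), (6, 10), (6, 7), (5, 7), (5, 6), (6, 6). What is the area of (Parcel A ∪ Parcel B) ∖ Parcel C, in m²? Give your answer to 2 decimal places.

45.00

|Parcel A ∪ Parcel B| = 80.
|(Parcel A ∪ Parcel B) ∩ Parcel C| = 35.
|(Parcel A ∪ Parcel B) ∖ Parcel C| = 80 − 35 = 45.00.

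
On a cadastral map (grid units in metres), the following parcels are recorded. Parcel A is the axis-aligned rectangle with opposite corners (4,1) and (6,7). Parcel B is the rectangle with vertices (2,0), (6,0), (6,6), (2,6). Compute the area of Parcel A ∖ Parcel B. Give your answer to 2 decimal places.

2.00

|Parcel A∩Parcel B|: x∈[4,6], y∈[1,6] → 2·5 = 10.
|Parcel A| = 12.
|Parcel A ∖ Parcel B| = |Parcel A| − |Parcel A∩Parcel B| = 12 − 10 = 2.00.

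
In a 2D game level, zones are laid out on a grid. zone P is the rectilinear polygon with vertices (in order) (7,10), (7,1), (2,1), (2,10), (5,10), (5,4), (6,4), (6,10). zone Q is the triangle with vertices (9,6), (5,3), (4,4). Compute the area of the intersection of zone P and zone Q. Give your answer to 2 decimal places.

The intersection is the polygon with vertices (7,4.5), (5,3), (4,4), (5,4.4), (5,4), (6,4), (6,4.8), (7,5.2).
By the shoelace formula its area is 2.20.

2.20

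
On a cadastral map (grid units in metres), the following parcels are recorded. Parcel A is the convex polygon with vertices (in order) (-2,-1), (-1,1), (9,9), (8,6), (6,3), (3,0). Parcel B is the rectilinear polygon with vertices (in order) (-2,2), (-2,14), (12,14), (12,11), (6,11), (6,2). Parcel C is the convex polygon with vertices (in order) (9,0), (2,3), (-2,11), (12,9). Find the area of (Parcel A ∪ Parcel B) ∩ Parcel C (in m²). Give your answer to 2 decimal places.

53.23

|Parcel A ∪ Parcel B| = 132.775.
|(Parcel A ∪ Parcel B) ∩ Parcel C| = 53.23.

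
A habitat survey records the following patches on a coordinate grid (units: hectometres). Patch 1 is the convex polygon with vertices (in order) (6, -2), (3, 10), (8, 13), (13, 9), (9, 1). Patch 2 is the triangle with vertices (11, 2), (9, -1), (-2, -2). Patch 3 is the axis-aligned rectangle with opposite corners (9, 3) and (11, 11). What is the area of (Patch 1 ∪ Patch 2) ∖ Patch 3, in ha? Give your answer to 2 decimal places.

77.94

|Patch 1 ∪ Patch 2| = 92.8393.
|(Patch 1 ∪ Patch 2) ∩ Patch 3| = 14.9.
|(Patch 1 ∪ Patch 2) ∖ Patch 3| = 92.8393 − 14.9 = 77.94.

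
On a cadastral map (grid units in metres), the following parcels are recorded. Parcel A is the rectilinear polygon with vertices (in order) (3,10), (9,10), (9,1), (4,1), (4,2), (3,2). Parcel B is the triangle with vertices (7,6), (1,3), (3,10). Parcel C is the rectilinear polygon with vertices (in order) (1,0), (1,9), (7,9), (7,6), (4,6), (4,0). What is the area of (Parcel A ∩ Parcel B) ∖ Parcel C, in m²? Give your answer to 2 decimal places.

2.75

|Parcel A ∩ Parcel B| = 12.
|(Parcel A ∩ Parcel B) ∩ Parcel C| = 9.25.
|(Parcel A ∩ Parcel B) ∖ Parcel C| = 12 − 9.25 = 2.75.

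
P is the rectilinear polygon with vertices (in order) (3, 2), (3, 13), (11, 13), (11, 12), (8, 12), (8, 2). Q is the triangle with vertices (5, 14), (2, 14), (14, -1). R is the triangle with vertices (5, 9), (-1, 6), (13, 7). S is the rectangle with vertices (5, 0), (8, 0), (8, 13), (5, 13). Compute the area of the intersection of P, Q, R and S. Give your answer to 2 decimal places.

The intersection is the polygon with vertices (7.892,6.635), (6.25,8.688), (8,8.25), (8,6.643).
By the shoelace formula its area is 1.52.

1.52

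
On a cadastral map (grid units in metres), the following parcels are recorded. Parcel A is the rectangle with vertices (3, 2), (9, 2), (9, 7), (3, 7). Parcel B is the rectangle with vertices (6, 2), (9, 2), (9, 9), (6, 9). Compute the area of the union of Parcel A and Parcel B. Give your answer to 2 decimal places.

By inclusion–exclusion:
Individual areas: |Parcel A| = 30, |Parcel B| = 21.
|Parcel A∩Parcel B|: x∈[6,9], y∈[2,7] → 3·5 = 15.
|Parcel A ∪ Parcel B| = 51 − 15 = 36.00.

36.00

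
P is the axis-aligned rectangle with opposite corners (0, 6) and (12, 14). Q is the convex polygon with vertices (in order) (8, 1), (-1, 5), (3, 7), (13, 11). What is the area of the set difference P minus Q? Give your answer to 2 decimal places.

72.05

|P| = 96, |P∩Q| = 23.95.
|P ∖ Q| = |P| − |P∩Q| = 96 − 23.95 = 72.05.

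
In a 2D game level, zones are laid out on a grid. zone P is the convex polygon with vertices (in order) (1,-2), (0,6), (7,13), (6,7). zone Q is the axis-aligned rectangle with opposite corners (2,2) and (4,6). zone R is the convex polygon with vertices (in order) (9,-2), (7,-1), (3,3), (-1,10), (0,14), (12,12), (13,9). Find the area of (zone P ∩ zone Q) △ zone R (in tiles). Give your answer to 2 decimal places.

|zone P ∩ zone Q| = 7.4556.
|(zone P ∩ zone Q) ∩ zone R| = 5.275.
|(zone P ∩ zone Q) △ zone R| = 7.4556 + 137.5 − 10.55 = 134.41.

134.41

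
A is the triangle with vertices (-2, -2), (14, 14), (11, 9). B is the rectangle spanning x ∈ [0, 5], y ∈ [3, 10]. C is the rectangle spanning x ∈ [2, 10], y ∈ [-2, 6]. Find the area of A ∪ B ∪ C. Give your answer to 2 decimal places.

By inclusion–exclusion:
Individual areas: |A| = 16, |B| = 35, |C| = 64.
|A∩B| = 1.4965.
|A∩C| = 4.5874.
|B∩C|: x∈[2,5], y∈[3,6] → 3·3 = 9.
|A∩B∩C| = 1.4965.
|A ∪ B ∪ C| = 115 − 15.0839 + 1.4965 = 101.41.

101.41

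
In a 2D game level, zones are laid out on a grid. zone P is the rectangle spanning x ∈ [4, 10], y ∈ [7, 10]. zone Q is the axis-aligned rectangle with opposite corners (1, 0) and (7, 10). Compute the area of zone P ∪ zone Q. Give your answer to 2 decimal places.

69.00

By inclusion–exclusion:
Individual areas: |zone P| = 18, |zone Q| = 60.
|zone P∩zone Q|: x∈[4,7], y∈[7,10] → 3·3 = 9.
|zone P ∪ zone Q| = 78 − 9 = 69.00.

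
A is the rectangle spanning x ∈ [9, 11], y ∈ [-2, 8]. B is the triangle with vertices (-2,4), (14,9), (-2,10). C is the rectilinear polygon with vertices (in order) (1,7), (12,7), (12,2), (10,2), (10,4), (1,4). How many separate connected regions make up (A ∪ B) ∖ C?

(A ∪ B) ∖ C splits into 2 disjoint pieces (area 42.6875, area 10).

2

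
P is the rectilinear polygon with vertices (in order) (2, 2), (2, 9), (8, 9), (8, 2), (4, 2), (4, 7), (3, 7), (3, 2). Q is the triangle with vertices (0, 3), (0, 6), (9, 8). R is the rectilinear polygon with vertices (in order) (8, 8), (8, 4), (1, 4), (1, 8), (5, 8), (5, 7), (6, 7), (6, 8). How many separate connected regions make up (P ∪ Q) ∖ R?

(P ∪ Q) ∖ R splits into 5 disjoint pieces (area 3.0111, area 7, area 0.1667, area 8, area 2).

5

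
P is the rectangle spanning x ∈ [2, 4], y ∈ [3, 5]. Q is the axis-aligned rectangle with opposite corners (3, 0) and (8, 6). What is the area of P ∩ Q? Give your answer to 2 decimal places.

|P∩Q|: x∈[3,4], y∈[3,5] → 1·2 = 2.

2.00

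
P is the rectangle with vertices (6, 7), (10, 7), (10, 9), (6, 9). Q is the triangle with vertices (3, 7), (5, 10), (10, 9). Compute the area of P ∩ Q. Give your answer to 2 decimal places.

The intersection is the polygon with vertices (6,9), (10,9), (6,7.857).
By the shoelace formula its area is 2.29.

2.29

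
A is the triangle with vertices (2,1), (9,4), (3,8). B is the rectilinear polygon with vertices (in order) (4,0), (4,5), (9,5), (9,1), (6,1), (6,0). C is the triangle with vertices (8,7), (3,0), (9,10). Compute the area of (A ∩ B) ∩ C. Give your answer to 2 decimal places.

1.20

The region (A ∩ B) ∩ C is the polygon with vertices (6.571,5), (4.471,2.059), (4.154,1.923), (6,5).
By the shoelace formula its area is 1.20.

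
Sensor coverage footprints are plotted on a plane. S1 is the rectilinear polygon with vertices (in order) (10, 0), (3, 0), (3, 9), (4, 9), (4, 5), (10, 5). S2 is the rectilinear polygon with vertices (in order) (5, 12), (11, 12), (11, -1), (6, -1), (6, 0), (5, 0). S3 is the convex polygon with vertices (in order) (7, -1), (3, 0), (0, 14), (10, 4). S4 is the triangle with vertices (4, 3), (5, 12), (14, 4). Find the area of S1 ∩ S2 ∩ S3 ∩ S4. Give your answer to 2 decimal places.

7.70

The intersection is the polygon with vertices (5,5), (9,5), (10,4), (9.745,3.575), (5,3.1).
By the shoelace formula its area is 7.70.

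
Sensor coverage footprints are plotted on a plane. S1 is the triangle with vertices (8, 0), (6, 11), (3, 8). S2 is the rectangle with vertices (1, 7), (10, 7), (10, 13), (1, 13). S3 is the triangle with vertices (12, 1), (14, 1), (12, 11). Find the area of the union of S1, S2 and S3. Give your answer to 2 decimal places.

By inclusion–exclusion:
Individual areas: |S1| = 19.5, |S2| = 54, |S3| = 10.
|S1∩S2| = 8.642.
|S1∩S3| = 0.
|S2∩S3| = 0.
|S1∩S2∩S3| = 0.
|S1 ∪ S2 ∪ S3| = 83.5 − 8.642 + 0 = 74.86.

74.86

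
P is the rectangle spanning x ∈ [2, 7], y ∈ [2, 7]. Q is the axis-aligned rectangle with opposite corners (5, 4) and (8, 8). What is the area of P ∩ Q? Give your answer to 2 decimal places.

6.00

|P∩Q|: x∈[5,7], y∈[4,7] → 2·3 = 6.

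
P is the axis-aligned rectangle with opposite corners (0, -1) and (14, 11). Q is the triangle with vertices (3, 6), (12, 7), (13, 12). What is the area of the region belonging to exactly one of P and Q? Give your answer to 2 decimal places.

147.47

|P| = 168, |Q| = 22, |P∩Q| = 21.2667.
|P △ Q| = |P| + |Q| − 2·|P∩Q| = 168 + 22 − 42.5333 = 147.47.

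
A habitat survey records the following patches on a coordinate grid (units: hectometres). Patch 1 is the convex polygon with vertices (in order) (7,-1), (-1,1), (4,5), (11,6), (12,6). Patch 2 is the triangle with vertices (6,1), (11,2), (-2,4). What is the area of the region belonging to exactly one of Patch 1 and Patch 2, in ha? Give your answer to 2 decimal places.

|Patch 1| = 47, |Patch 2| = 11.5, |Patch 1∩Patch 2| = 9.4339.
|Patch 1 △ Patch 2| = |Patch 1| + |Patch 2| − 2·|Patch 1∩Patch 2| = 47 + 11.5 − 18.8678 = 39.63.

39.63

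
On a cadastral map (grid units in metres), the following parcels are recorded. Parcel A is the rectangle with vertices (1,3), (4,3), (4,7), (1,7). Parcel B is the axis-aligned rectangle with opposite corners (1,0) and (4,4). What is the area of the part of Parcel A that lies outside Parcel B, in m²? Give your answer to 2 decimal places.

|Parcel A∩Parcel B|: x∈[1,4], y∈[3,4] → 3·1 = 3.
|Parcel A| = 12.
|Parcel A ∖ Parcel B| = |Parcel A| − |Parcel A∩Parcel B| = 12 − 3 = 9.00.

9.00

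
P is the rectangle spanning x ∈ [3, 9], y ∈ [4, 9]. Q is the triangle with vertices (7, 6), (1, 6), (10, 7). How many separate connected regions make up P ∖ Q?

2

P ∖ Q splits into 2 disjoint pieces (area 12.6667, area 14.6667).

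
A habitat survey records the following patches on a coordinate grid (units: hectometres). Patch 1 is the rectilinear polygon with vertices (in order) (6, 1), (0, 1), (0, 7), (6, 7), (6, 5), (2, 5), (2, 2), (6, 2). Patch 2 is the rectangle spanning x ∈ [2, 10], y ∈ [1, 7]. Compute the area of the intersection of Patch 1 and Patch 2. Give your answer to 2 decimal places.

12.00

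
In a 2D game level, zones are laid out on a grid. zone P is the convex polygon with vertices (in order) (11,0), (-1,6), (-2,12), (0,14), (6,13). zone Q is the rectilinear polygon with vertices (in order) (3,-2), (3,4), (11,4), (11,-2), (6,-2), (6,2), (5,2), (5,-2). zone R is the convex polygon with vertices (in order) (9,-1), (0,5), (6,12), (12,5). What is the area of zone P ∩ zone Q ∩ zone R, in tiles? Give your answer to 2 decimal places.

12.10

The intersection is the polygon with vertices (9.461,4), (10.348,1.696), (9.8,0.6), (3,4).
By the shoelace formula its area is 12.10.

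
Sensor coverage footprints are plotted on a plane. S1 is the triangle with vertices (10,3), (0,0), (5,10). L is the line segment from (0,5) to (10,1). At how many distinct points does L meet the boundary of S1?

2

The segment meets the boundary at (7.143,2.143), (2.083,4.167).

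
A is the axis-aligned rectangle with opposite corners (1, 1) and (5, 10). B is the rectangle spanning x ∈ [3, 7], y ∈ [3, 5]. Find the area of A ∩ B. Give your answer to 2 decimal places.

|A∩B|: x∈[3,5], y∈[3,5] → 2·2 = 4.

4.00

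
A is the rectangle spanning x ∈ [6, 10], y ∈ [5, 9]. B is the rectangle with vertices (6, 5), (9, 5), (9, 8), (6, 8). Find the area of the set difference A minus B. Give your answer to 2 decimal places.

7.00

|A∩B|: x∈[6,9], y∈[5,8] → 3·3 = 9.
|A| = 16.
|A ∖ B| = |A| − |A∩B| = 16 − 9 = 7.00.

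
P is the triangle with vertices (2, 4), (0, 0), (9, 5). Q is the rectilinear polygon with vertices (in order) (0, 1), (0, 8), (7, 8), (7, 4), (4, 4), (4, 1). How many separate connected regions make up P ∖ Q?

P ∖ Q splits into 2 disjoint pieces (area 0.65, area 3.6587).

2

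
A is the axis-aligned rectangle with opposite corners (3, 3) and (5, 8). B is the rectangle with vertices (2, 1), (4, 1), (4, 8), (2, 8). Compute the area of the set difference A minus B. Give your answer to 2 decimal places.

5.00

|A∩B|: x∈[3,4], y∈[3,8] → 1·5 = 5.
|A| = 10.
|A ∖ B| = |A| − |A∩B| = 10 − 5 = 5.00.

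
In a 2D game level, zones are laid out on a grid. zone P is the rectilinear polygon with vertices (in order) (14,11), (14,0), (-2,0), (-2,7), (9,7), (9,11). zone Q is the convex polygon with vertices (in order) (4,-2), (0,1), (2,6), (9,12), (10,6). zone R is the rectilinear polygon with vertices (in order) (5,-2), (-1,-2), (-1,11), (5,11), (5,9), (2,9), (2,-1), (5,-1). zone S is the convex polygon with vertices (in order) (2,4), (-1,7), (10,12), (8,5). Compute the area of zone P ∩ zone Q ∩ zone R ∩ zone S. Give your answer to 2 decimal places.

0.57

The intersection is the polygon with vertices (2,6), (2,4), (1.429,4.571).
By the shoelace formula its area is 0.57.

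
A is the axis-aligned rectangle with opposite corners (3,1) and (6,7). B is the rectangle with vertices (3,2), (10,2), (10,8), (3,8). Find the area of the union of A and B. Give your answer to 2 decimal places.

45.00

By inclusion–exclusion:
Individual areas: |A| = 18, |B| = 42.
|A∩B|: x∈[3,6], y∈[2,7] → 3·5 = 15.
|A ∪ B| = 60 − 15 = 45.00.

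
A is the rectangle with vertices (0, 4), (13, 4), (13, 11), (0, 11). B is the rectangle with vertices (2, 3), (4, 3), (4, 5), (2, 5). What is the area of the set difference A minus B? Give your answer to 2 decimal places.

89.00

|A∩B|: x∈[2,4], y∈[4,5] → 2·1 = 2.
|A| = 91.
|A ∖ B| = |A| − |A∩B| = 91 − 2 = 89.00.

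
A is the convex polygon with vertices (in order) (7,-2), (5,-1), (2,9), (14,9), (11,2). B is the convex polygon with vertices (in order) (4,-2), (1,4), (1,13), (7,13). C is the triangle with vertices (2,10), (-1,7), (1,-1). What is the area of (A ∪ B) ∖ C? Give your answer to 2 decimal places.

|A ∪ B| = 123.36.
|(A ∪ B) ∩ C| = 4.0385.
|(A ∪ B) ∖ C| = 123.36 − 4.0385 = 119.32.

119.32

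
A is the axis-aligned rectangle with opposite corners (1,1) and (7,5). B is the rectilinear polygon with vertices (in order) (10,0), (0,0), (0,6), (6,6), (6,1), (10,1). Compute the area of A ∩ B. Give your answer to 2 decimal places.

20.00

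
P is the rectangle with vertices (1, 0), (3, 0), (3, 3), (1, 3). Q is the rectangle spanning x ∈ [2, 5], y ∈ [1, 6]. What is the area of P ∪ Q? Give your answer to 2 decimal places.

19.00

By inclusion–exclusion:
Individual areas: |P| = 6, |Q| = 15.
|P∩Q|: x∈[2,3], y∈[1,3] → 1·2 = 2.
|P ∪ Q| = 21 − 2 = 19.00.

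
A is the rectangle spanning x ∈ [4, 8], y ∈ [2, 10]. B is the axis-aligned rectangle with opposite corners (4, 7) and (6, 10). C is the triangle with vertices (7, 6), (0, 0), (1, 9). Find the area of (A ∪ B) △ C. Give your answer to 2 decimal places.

48.29

|A ∪ B| = 32.
|(A ∪ B) ∩ C| = 6.1071.
|(A ∪ B) △ C| = 32 + 28.5 − 12.2143 = 48.29.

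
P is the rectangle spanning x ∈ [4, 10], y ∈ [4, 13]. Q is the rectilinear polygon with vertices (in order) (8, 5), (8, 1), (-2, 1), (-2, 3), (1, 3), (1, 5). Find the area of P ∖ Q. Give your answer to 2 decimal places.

50.00

|P| = 54, |P∩Q| = 4.
|P ∖ Q| = |P| − |P∩Q| = 54 − 4 = 50.00.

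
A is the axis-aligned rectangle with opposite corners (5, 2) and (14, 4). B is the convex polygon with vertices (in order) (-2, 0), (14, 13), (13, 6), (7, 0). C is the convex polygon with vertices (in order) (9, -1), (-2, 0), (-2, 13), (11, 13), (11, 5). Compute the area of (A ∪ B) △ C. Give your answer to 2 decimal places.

|A ∪ B| = 84.5.
|(A ∪ B) ∩ C| = 61.1562.
|(A ∪ B) △ C| = 84.5 + 170.5 − 122.3125 = 132.69.

132.69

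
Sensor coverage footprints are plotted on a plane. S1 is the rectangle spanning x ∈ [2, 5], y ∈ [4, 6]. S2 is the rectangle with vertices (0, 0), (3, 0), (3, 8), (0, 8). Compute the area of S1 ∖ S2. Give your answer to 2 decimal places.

4.00

|S1∩S2|: x∈[2,3], y∈[4,6] → 1·2 = 2.
|S1| = 6.
|S1 ∖ S2| = |S1| − |S1∩S2| = 6 − 2 = 4.00.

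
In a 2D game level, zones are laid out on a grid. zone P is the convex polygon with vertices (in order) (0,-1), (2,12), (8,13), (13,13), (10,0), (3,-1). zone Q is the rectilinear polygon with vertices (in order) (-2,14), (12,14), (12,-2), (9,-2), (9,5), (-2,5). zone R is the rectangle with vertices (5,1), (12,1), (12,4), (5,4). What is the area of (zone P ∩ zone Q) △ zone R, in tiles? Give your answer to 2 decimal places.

98.71

|zone P ∩ zone Q| = 87.174.
|(zone P ∩ zone Q) ∩ zone R| = 4.7308.
|(zone P ∩ zone Q) △ zone R| = 87.174 + 21 − 9.4615 = 98.71.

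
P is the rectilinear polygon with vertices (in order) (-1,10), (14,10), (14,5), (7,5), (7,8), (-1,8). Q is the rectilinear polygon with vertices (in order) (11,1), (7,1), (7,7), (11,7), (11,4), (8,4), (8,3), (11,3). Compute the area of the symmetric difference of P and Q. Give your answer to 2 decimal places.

|P| = 51, |Q| = 21, |P∩Q| = 8.
|P △ Q| = |P| + |Q| − 2·|P∩Q| = 51 + 21 − 16 = 56.00.

56.00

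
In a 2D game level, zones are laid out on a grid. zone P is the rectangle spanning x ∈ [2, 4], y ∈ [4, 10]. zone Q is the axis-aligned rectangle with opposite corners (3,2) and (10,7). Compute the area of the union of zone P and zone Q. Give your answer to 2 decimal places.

44.00

By inclusion–exclusion:
Individual areas: |zone P| = 12, |zone Q| = 35.
|zone P∩zone Q|: x∈[3,4], y∈[4,7] → 1·3 = 3.
|zone P ∪ zone Q| = 47 − 3 = 44.00.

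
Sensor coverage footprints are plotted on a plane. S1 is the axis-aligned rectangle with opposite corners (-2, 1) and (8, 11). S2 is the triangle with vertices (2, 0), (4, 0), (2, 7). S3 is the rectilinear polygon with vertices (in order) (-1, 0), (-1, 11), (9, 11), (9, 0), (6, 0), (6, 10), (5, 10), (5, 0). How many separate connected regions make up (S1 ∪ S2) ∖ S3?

2

(S1 ∪ S2) ∖ S3 splits into 2 disjoint pieces (area 10, area 9).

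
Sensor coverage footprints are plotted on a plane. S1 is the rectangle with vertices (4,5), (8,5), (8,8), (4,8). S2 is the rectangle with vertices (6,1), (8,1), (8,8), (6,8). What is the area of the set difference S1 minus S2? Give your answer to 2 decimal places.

|S1∩S2|: x∈[6,8], y∈[5,8] → 2·3 = 6.
|S1| = 12.
|S1 ∖ S2| = |S1| − |S1∩S2| = 12 − 6 = 6.00.

6.00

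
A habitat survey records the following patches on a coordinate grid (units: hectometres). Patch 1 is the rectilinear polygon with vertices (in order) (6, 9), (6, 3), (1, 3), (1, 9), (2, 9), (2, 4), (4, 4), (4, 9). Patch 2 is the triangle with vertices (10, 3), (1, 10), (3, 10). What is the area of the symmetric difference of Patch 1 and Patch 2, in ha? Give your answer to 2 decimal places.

22.56

|Patch 1| = 20, |Patch 2| = 7, |Patch 1∩Patch 2| = 2.2222.
|Patch 1 △ Patch 2| = |Patch 1| + |Patch 2| − 2·|Patch 1∩Patch 2| = 20 + 7 − 4.4444 = 22.56.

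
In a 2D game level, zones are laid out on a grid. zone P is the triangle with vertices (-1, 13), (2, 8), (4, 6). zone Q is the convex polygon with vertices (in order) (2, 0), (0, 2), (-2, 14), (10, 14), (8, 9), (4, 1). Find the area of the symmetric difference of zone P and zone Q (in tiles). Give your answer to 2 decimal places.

104.00

|zone P| = 2, |zone Q| = 106, |zone P∩zone Q| = 2.
|zone P △ zone Q| = |zone P| + |zone Q| − 2·|zone P∩zone Q| = 2 + 106 − 4 = 104.00.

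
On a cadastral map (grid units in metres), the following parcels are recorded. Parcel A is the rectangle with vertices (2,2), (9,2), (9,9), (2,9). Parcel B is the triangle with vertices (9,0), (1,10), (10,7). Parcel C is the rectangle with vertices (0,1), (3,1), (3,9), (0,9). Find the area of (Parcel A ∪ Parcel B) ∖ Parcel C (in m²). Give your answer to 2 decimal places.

|Parcel A ∪ Parcel B| = 55.3917.
|(Parcel A ∪ Parcel B) ∩ Parcel C| = 7.025.
|(Parcel A ∪ Parcel B) ∖ Parcel C| = 55.3917 − 7.025 = 48.37.

48.37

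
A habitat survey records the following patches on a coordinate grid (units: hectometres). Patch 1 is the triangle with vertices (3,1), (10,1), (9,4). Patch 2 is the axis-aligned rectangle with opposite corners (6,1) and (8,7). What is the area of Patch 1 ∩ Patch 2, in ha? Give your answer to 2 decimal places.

The intersection is the polygon with vertices (6,1), (6,2.5), (8,3.5), (8,1).
By the shoelace formula its area is 4.00.

4.00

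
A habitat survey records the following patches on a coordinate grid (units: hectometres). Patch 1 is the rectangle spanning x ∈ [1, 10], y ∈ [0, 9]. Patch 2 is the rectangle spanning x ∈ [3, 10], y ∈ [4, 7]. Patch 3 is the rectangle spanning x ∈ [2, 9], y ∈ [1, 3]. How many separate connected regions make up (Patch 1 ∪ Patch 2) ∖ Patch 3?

1

(Patch 1 ∪ Patch 2) ∖ Patch 3 is a single connected region.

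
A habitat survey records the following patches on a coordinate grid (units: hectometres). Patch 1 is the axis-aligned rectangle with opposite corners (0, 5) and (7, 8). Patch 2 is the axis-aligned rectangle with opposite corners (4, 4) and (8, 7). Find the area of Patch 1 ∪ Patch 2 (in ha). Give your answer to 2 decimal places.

27.00

By inclusion–exclusion:
Individual areas: |Patch 1| = 21, |Patch 2| = 12.
|Patch 1∩Patch 2|: x∈[4,7], y∈[5,7] → 3·2 = 6.
|Patch 1 ∪ Patch 2| = 33 − 6 = 27.00.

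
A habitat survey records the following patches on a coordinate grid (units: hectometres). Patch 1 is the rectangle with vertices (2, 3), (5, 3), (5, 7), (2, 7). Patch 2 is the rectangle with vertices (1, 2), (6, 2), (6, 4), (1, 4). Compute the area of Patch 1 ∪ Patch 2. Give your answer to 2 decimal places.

19.00

By inclusion–exclusion:
Individual areas: |Patch 1| = 12, |Patch 2| = 10.
|Patch 1∩Patch 2|: x∈[2,5], y∈[3,4] → 3·1 = 3.
|Patch 1 ∪ Patch 2| = 22 − 3 = 19.00.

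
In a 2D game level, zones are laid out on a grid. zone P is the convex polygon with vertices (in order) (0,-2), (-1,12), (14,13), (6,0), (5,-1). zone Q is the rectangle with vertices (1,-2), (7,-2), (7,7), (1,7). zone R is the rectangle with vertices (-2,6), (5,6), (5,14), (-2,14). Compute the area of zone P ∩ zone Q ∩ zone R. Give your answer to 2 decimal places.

4.00

The intersection is the polygon with vertices (1,7), (5,7), (5,6), (1,6).
By the shoelace formula its area is 4.00.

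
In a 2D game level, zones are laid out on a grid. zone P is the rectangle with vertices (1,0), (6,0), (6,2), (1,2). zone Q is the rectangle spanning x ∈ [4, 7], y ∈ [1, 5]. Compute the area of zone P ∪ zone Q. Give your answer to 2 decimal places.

By inclusion–exclusion:
Individual areas: |zone P| = 10, |zone Q| = 12.
|zone P∩zone Q|: x∈[4,6], y∈[1,2] → 2·1 = 2.
|zone P ∪ zone Q| = 22 − 2 = 20.00.

20.00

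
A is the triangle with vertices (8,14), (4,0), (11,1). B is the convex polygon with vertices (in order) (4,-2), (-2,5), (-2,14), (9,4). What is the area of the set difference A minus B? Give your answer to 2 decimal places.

|A| = 47, |A∩B| = 16.1906.
|A ∖ B| = |A| − |A∩B| = 47 − 16.1906 = 30.81.

30.81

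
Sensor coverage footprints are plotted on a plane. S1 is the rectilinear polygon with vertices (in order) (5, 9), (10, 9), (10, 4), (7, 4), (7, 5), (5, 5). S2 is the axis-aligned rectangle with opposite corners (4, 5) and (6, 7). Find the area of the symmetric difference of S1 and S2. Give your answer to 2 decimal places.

|S1| = 23, |S2| = 4, |S1∩S2| = 2.
|S1 △ S2| = |S1| + |S2| − 2·|S1∩S2| = 23 + 4 − 4 = 23.00.

23.00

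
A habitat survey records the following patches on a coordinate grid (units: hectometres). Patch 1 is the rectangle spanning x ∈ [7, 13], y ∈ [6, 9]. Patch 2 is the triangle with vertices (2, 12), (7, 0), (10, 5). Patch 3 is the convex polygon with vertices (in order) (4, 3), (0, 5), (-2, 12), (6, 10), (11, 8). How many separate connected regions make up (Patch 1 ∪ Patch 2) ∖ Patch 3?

(Patch 1 ∪ Patch 2) ∖ Patch 3 splits into 2 disjoint pieces (area 23.7107, area 0.5674).

2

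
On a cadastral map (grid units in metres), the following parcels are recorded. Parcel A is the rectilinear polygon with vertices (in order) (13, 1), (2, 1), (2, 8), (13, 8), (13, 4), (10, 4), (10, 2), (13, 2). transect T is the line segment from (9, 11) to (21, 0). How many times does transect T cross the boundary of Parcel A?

2

The segment meets the boundary at (13,7.333), (12.273,8).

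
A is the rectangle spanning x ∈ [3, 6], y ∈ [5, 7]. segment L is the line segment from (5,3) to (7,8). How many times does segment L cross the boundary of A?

2

The segment meets the boundary at (6,5.5), (5.8,5).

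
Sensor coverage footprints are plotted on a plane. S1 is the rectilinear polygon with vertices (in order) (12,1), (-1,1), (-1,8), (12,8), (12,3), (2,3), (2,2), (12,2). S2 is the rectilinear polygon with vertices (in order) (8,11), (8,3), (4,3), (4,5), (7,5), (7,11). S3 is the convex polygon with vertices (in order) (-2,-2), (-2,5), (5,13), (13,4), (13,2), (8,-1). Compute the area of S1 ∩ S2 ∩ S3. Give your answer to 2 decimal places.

The intersection is the polygon with vertices (8,3), (4,3), (4,5), (7,5), (7,8), (8,8).
By the shoelace formula its area is 11.00.

11.00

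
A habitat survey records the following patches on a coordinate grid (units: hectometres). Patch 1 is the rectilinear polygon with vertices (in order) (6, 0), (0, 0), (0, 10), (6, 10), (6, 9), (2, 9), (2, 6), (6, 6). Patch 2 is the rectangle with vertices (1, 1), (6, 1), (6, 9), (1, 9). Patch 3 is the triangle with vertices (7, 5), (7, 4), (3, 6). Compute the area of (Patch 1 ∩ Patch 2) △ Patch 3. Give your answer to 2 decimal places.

27.75

|Patch 1 ∩ Patch 2| = 28.
|(Patch 1 ∩ Patch 2) ∩ Patch 3| = 1.125.
|(Patch 1 ∩ Patch 2) △ Patch 3| = 28 + 2 − 2.25 = 27.75.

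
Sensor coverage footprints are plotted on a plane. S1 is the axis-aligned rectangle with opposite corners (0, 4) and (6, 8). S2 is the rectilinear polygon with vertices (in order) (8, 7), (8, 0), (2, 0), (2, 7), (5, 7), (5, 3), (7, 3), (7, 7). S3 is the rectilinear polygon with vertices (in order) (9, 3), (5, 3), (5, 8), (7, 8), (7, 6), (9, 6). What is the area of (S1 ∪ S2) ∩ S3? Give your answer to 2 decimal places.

7.00

|S1 ∪ S2| = 49.
|(S1 ∪ S2) ∩ S3| = 7.00.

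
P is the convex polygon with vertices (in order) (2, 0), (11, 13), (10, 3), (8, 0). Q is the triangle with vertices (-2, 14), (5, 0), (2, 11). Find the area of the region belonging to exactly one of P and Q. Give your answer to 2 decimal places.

63.22

|P| = 47.5, |Q| = 17.5, |P∩Q| = 0.8888.
|P △ Q| = |P| + |Q| − 2·|P∩Q| = 47.5 + 17.5 − 1.7777 = 63.22.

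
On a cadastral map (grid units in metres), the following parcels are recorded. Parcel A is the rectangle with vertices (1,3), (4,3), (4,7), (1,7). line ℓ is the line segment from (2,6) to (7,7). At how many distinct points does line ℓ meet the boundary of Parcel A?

1

The segment meets the boundary at (4,6.4).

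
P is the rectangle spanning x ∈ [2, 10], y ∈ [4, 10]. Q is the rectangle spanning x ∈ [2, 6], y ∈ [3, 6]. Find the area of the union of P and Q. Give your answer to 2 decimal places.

52.00

By inclusion–exclusion:
Individual areas: |P| = 48, |Q| = 12.
|P∩Q|: x∈[2,6], y∈[4,6] → 4·2 = 8.
|P ∪ Q| = 60 − 8 = 52.00.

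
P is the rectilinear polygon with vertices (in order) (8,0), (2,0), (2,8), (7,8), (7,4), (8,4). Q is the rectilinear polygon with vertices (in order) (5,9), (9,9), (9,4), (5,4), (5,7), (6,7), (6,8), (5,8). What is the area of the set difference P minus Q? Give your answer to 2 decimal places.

37.00

|P| = 44, |P∩Q| = 7.
|P ∖ Q| = |P| − |P∩Q| = 44 − 7 = 37.00.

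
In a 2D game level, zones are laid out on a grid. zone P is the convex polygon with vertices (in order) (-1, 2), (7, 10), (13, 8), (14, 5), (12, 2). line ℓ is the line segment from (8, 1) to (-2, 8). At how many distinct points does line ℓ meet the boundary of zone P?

2

The segment meets the boundary at (2.118,5.118), (6.571,2).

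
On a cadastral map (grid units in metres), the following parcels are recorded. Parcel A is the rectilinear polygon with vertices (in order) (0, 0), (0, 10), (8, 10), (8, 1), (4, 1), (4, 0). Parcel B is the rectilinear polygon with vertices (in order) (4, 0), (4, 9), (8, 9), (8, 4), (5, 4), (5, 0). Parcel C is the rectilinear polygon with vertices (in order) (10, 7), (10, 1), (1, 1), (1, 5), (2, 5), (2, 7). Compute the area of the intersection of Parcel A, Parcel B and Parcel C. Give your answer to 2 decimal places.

The intersection is the polygon with vertices (5,4), (5,1), (4,1), (4,7), (8,7), (8,4).
By the shoelace formula its area is 15.00.

15.00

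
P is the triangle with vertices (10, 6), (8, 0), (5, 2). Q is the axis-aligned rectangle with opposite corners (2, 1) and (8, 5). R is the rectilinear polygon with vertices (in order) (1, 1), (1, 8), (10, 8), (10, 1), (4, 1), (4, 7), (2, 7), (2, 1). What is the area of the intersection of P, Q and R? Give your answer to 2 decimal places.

The intersection is the polygon with vertices (8,4.4), (8,1), (6.5,1), (5,2).
By the shoelace formula its area is 5.85.

5.85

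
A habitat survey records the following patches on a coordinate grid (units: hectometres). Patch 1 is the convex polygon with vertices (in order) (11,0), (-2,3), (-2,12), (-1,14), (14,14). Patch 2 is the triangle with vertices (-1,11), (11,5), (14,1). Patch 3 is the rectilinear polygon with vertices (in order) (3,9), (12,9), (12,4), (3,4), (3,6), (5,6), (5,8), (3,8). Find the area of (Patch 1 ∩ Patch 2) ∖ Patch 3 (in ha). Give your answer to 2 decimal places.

|Patch 1 ∩ Patch 2| = 13.2396.
|(Patch 1 ∩ Patch 2) ∩ Patch 3| = 9.5417.
|(Patch 1 ∩ Patch 2) ∖ Patch 3| = 13.2396 − 9.5417 = 3.70.

3.70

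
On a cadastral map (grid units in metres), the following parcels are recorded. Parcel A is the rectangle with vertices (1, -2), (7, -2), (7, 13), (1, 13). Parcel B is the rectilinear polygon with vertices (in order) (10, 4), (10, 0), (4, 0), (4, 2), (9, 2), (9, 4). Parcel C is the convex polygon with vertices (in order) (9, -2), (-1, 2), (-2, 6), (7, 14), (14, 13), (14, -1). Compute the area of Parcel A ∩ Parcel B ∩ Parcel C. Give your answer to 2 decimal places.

6.00

The intersection is the polygon with vertices (4,0), (4,2), (7,2), (7,0).
By the shoelace formula its area is 6.00.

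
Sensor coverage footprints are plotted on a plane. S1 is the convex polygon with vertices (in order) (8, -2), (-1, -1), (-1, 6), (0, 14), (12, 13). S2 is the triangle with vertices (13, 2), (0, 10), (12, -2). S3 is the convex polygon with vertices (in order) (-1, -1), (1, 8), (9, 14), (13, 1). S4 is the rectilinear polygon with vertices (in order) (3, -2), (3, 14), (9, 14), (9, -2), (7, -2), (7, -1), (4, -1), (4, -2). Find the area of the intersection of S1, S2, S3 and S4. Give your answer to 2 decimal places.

13.79

The intersection is the polygon with vertices (9,4.462), (9,1.75), (8.842,1.158), (3,7), (3,8.154).
By the shoelace formula its area is 13.79.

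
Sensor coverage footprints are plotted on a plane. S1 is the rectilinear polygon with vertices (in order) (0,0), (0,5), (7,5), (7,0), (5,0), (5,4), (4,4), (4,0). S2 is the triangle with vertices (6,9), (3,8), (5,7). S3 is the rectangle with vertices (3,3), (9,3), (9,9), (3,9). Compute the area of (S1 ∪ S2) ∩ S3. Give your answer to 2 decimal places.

9.50

|S1 ∪ S2| = 33.5.
|(S1 ∪ S2) ∩ S3| = 9.50.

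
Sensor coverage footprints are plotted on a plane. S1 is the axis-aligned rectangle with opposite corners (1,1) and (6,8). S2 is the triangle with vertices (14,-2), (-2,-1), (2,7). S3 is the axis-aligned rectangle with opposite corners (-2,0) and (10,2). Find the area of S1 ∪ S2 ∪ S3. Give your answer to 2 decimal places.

By inclusion–exclusion:
Individual areas: |S1| = 35, |S2| = 66, |S3| = 24.
|S1∩S2| = 23.
|S1∩S3|: x∈[1,6], y∈[1,2] → 5·1 = 5.
|S2∩S3| = 21.3333.
|S1∩S2∩S3| = 5.
|S1 ∪ S2 ∪ S3| = 125 − 49.3333 + 5 = 80.67.

80.67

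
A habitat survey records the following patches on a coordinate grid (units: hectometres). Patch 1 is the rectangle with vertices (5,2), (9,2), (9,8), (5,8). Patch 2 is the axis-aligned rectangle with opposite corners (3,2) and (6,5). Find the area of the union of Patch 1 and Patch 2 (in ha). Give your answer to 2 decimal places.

By inclusion–exclusion:
Individual areas: |Patch 1| = 24, |Patch 2| = 9.
|Patch 1∩Patch 2|: x∈[5,6], y∈[2,5] → 1·3 = 3.
|Patch 1 ∪ Patch 2| = 33 − 3 = 30.00.

30.00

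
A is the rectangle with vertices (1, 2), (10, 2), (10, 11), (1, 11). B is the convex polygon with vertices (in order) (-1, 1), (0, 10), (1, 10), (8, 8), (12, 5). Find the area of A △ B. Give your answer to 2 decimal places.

45.98

|A| = 81, |B| = 65.5, |A∩B| = 50.2596.
|A △ B| = |A| + |B| − 2·|A∩B| = 81 + 65.5 − 100.5192 = 45.98.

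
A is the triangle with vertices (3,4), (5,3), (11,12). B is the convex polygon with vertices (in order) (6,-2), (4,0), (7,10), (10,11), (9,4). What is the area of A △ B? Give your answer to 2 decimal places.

|A| = 12, |B| = 38, |A∩B| = 7.218.
|A △ B| = |A| + |B| − 2·|A∩B| = 12 + 38 − 14.4359 = 35.56.

35.56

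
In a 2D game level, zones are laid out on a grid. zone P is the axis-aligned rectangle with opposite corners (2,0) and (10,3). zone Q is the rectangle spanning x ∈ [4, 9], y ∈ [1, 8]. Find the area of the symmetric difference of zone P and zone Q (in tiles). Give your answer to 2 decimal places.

|zone P∩zone Q|: x∈[4,9], y∈[1,3] → 5·2 = 10.
|zone P △ zone Q| = |zone P| + |zone Q| − 2·|zone P∩zone Q| = 24 + 35 − 20 = 39.00.

39.00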